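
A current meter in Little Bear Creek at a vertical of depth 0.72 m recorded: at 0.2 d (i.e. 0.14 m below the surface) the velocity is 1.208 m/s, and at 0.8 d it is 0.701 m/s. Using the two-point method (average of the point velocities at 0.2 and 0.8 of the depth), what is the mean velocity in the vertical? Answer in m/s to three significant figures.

0.955 m/s

v̄ = (1.208 + 0.701) / 2 = 0.9545 m/s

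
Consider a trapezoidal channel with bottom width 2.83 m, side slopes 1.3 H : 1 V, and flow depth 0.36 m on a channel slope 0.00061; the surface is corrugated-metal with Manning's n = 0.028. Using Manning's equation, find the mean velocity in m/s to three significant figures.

A = (b + z·y)·y = (2.83 + 1.3×0.36)×0.36 = 1.187 m²
P = b + 2y√(1+z²) = 2.83 + 2×0.36×√(1+1.3²) = 4.011 m
R = A/P = 1.187/4.011 = 0.2960 m
Q = (1/n)·A·R^(2/3)·S^(1/2) = (1/0.028) × 1.187 × 0.2960^(2/3) × 0.00061^(1/2) = 0.4652 m³/s
V = Q/A = 0.4652/1.187 = 0.3918 m/s

0.392 m/s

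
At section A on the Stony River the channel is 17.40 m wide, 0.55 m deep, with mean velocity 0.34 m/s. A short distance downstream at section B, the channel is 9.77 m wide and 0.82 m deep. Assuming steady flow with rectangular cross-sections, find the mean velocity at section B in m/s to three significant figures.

0.406 m/s

Q = A₁V₁ = (17.40×0.55) × 0.34 = 3.254 m³/s
A₂ = 9.77 × 0.82 = 8.011 m²
V₂ = Q/A₂ = 3.254/8.011 = 0.4061 m/s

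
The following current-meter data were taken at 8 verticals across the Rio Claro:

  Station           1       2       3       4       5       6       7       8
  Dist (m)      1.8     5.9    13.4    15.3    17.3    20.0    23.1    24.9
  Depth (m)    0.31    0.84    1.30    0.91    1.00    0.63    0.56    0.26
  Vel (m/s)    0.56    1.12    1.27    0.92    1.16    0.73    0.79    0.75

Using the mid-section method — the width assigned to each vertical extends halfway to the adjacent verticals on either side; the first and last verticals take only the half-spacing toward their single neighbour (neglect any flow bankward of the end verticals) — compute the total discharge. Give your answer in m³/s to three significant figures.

20.5 m³/s

w_1 = (5.9 − 1.8)/2 = 2.05 m; q_1 = 0.56 × 0.31 × 2.05 = 0.3559 m³/s
w_2 = (13.4 − 1.8)/2 = 5.8 m; q_2 = 1.12 × 0.84 × 5.8 = 5.457 m³/s
w_3 = (15.3 − 5.9)/2 = 4.7 m; q_3 = 1.27 × 1.30 × 4.7 = 7.760 m³/s
w_4 = (17.3 − 13.4)/2 = 1.95 m; q_4 = 0.92 × 0.91 × 1.95 = 1.633 m³/s
w_5 = (20.0 − 15.3)/2 = 2.35 m; q_5 = 1.16 × 1.00 × 2.35 = 2.726 m³/s
w_6 = (23.1 − 17.3)/2 = 2.9 m; q_6 = 0.73 × 0.63 × 2.9 = 1.334 m³/s
w_7 = (24.9 − 20.0)/2 = 2.45 m; q_7 = 0.79 × 0.56 × 2.45 = 1.084 m³/s
w_8 = (24.9 − 23.1)/2 = 0.9 m; q_8 = 0.75 × 0.26 × 0.9 = 0.1755 m³/s
Q = Σ qᵢ = 20.52 m³/s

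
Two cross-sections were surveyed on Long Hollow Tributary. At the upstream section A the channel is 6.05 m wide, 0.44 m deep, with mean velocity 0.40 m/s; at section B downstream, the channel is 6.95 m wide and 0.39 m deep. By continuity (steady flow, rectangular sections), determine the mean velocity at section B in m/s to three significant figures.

0.393 m/s

Q = A₁V₁ = (6.05×0.44) × 0.40 = 1.065 m³/s
A₂ = 6.95 × 0.39 = 2.711 m²
V₂ = Q/A₂ = 1.065/2.711 = 0.3928 m/s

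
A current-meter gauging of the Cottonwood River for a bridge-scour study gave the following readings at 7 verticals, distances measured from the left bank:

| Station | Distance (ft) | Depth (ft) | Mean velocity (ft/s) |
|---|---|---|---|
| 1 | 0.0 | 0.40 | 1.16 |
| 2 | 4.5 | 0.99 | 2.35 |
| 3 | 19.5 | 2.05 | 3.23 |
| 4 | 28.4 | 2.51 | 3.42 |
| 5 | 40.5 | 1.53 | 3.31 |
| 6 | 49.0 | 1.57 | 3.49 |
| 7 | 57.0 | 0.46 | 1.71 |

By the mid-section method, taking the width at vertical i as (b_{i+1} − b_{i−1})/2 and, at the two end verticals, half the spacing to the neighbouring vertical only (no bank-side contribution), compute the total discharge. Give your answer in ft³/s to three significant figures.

w_1 = (4.5 − 0.0)/2 = 2.25 ft; q_1 = 1.16 × 0.40 × 2.25 = 1.044 ft³/s
w_2 = (19.5 − 0.0)/2 = 9.75 ft; q_2 = 2.35 × 0.99 × 9.75 = 22.68 ft³/s
w_3 = (28.4 − 4.5)/2 = 11.95 ft; q_3 = 3.23 × 2.05 × 11.95 = 79.13 ft³/s
w_4 = (40.5 − 19.5)/2 = 10.5 ft; q_4 = 3.42 × 2.51 × 10.5 = 90.13 ft³/s
w_5 = (49.0 − 28.4)/2 = 10.3 ft; q_5 = 3.31 × 1.53 × 10.3 = 52.16 ft³/s
w_6 = (57.0 − 40.5)/2 = 8.25 ft; q_6 = 3.49 × 1.57 × 8.25 = 45.20 ft³/s
w_7 = (57.0 − 49.0)/2 = 4 ft; q_7 = 1.71 × 0.46 × 4 = 3.146 ft³/s
Q = Σ qᵢ = 293.5 ft³/s

294 ft³/s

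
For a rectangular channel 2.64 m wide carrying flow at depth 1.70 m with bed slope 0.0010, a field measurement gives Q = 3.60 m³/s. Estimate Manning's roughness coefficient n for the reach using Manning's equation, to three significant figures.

0.0323

A = b·y = 2.64 × 1.70 = 4.488 m²
P = b + 2y = 2.64 + 2×1.70 = 6.040 m
R = A/P = 4.488/6.040 = 0.7430 m
n = (1/Q)·A·R^(2/3)·S^(1/2) = (1/3.60) × 4.488 × 0.8204 × 0.03162 = 0.03234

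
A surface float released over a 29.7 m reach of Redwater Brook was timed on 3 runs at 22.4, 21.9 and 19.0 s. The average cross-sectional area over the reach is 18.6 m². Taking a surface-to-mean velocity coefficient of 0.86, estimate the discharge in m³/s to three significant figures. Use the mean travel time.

t̄ = (22.4 + 21.9 + 19.0) / 3 = 21.1 s
v_surface = L / t̄ = 29.7 / 21.1 = 1.408 m/s
v_mean = 0.86 × 1.408 = 1.211 m/s
Q = A × v_mean = 18.6 × 1.211 = 22.52 m³/s

22.5 m³/s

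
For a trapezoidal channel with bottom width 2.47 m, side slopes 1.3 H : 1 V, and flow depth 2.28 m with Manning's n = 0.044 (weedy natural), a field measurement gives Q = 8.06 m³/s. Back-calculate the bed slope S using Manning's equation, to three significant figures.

A = (b + z·y)·y = (2.47 + 1.3×2.28)×2.28 = 12.39 m²
P = b + 2y√(1+z²) = 2.47 + 2×2.28×√(1+1.3²) = 9.949 m
R = A/P = 12.39/9.949 = 1.245 m
S = (Q·n / (1·A·R^(2/3)))² = (8.06×0.044 / (1×12.39×1.157))² = 0.0006115

0.000612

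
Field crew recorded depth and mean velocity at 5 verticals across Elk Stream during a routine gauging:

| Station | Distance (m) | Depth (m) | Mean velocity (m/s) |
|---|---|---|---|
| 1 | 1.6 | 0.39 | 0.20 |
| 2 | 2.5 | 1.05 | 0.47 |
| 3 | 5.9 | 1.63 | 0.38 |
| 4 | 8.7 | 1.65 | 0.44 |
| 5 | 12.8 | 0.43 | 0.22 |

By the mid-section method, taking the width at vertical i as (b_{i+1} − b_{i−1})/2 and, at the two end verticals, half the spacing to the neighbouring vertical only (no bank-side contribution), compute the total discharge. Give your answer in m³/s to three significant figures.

5.71 m³/s

w_1 = (2.5 − 1.6)/2 = 0.45 m; q_1 = 0.20 × 0.39 × 0.45 = 0.03510 m³/s
w_2 = (5.9 − 1.6)/2 = 2.15 m; q_2 = 0.47 × 1.05 × 2.15 = 1.061 m³/s
w_3 = (8.7 − 2.5)/2 = 3.1 m; q_3 = 0.38 × 1.63 × 3.1 = 1.920 m³/s
w_4 = (12.8 − 5.9)/2 = 3.45 m; q_4 = 0.44 × 1.65 × 3.45 = 2.505 m³/s
w_5 = (12.8 − 8.7)/2 = 2.05 m; q_5 = 0.22 × 0.43 × 2.05 = 0.1939 m³/s
Q = Σ qᵢ = 5.715 m³/s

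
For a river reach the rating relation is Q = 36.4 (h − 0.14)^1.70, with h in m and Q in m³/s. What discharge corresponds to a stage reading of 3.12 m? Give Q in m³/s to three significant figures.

Q = 36.4 × (3.12 − 0.14)^1.70 = 36.4 × 2.98^1.70 = 233.0 m³/s

233 m³/s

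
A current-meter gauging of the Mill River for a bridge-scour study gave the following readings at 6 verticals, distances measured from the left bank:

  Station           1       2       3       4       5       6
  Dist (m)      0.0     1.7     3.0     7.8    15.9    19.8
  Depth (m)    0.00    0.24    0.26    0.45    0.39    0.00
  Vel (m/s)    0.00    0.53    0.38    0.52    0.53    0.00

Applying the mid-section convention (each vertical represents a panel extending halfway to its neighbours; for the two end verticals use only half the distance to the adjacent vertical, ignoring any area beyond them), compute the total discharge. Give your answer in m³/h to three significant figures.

11700 m³/h

w_2 = (3.0 − 0.0)/2 = 1.5 m; q_2 = 0.53 × 0.24 × 1.5 = 0.1908 m³/s
w_3 = (7.8 − 1.7)/2 = 3.05 m; q_3 = 0.38 × 0.26 × 3.05 = 0.3013 m³/s
w_4 = (15.9 − 3.0)/2 = 6.45 m; q_4 = 0.52 × 0.45 × 6.45 = 1.509 m³/s
w_5 = (19.8 − 7.8)/2 = 6 m; q_5 = 0.53 × 0.39 × 6 = 1.240 m³/s
Stations 1, 6 contribute zero (depth or velocity is 0).
Q = Σ qᵢ = 3.242 m³/s
= 3.242 × 3600 = 11670 m³/h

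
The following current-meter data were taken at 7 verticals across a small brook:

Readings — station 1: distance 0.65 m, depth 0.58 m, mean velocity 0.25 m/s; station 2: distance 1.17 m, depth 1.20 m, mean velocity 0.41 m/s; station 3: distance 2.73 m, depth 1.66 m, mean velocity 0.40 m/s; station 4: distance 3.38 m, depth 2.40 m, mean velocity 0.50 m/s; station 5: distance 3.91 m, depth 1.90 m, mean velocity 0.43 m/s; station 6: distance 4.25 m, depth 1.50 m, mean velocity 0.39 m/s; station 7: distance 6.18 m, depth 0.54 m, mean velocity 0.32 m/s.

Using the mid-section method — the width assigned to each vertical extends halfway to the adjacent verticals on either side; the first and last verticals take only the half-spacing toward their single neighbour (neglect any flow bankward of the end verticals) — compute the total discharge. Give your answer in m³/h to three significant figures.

w_1 = (1.17 − 0.65)/2 = 0.26 m; q_1 = 0.25 × 0.58 × 0.26 = 0.03770 m³/s
w_2 = (2.73 − 0.65)/2 = 1.04 m; q_2 = 0.41 × 1.20 × 1.04 = 0.5117 m³/s
w_3 = (3.38 − 1.17)/2 = 1.105 m; q_3 = 0.40 × 1.66 × 1.105 = 0.7337 m³/s
w_4 = (3.91 − 2.73)/2 = 0.59 m; q_4 = 0.50 × 2.40 × 0.59 = 0.7080 m³/s
w_5 = (4.25 − 3.38)/2 = 0.435 m; q_5 = 0.43 × 1.90 × 0.435 = 0.3554 m³/s
w_6 = (6.18 − 3.91)/2 = 1.135 m; q_6 = 0.39 × 1.50 × 1.135 = 0.6640 m³/s
w_7 = (6.18 − 4.25)/2 = 0.965 m; q_7 = 0.32 × 0.54 × 0.965 = 0.1668 m³/s
Q = Σ qᵢ = 3.177 m³/s
= 3.177 × 3600 = 11440 m³/h

11400 m³/h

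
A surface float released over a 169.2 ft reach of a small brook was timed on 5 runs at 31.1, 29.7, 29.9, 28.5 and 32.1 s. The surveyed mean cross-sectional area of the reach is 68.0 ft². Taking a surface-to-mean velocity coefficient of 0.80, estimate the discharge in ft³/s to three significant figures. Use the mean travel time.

304 ft³/s

t̄ = (31.1 + 29.7 + 29.9 + 28.5 + 32.1) / 5 = 30.26 s
v_surface = L / t̄ = 169.2 / 30.26 = 5.592 ft/s
v_mean = 0.80 × 5.592 = 4.473 ft/s
Q = A × v_mean = 68.0 × 4.473 = 304.2 ft³/s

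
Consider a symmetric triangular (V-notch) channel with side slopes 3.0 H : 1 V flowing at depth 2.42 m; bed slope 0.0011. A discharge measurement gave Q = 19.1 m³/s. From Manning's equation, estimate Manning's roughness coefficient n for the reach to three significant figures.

A = z·y² = 3.0×2.42² = 17.57 m²
P = 2y√(1+z²) = 2×2.42×√(1+3.0²) = 15.31 m
R = A/P = 17.57/15.31 = 1.148 m
n = (1/Q)·A·R^(2/3)·S^(1/2) = (1/19.1) × 17.57 × 1.096 × 0.03317 = 0.03345

0.0334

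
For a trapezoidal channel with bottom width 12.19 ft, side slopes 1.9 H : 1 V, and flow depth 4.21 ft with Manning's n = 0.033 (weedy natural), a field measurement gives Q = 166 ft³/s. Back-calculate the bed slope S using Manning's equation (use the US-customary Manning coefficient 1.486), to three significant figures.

0.000475

A = (b + z·y)·y = (12.19 + 1.9×4.21)×4.21 = 85.00 ft²
P = b + 2y√(1+z²) = 12.19 + 2×4.21×√(1+1.9²) = 30.27 ft
R = A/P = 85.00/30.27 = 2.808 ft
S = (Q·n / (1.486·A·R^(2/3)))² = (166×0.033 / (1.486×85.00×1.990))² = 0.0004748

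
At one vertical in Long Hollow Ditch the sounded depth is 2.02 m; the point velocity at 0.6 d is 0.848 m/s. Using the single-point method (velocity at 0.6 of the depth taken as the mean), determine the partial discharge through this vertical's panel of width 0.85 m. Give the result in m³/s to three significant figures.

1.46 m³/s

v̄ = v₀.₆ = 0.848 m/s
q = v̄ × d × w = 0.8480 × 2.02 × 0.85 = 1.456 m³/s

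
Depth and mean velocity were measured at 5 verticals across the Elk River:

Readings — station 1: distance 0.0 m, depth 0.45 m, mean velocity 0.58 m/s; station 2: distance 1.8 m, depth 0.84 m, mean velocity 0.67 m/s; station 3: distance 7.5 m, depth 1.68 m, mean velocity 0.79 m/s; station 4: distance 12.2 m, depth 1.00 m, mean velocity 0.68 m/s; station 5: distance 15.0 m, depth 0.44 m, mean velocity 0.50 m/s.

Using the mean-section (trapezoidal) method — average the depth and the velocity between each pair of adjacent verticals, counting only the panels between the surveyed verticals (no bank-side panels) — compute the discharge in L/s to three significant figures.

11800 L/s

Panel 1-2: Δb = 1.8 m, d̄ = (0.45+0.84)/2 = 0.645, v̄ = (0.58+0.67)/2 = 0.625 → q = 1.8×0.645×0.625 = 0.7256 m³/s
Panel 2-3: Δb = 5.7 m, d̄ = (0.84+1.68)/2 = 1.26, v̄ = (0.67+0.79)/2 = 0.73 → q = 5.7×1.26×0.73 = 5.243 m³/s
Panel 3-4: Δb = 4.7 m, d̄ = (1.68+1.00)/2 = 1.34, v̄ = (0.79+0.68)/2 = 0.735 → q = 4.7×1.34×0.735 = 4.629 m³/s
Panel 4-5: Δb = 2.8 m, d̄ = (1.00+0.44)/2 = 0.72, v̄ = (0.68+0.50)/2 = 0.59 → q = 2.8×0.72×0.59 = 1.189 m³/s
Q = Σ q = 11.79 m³/s
= 11.79 × 1000 = 11790 L/s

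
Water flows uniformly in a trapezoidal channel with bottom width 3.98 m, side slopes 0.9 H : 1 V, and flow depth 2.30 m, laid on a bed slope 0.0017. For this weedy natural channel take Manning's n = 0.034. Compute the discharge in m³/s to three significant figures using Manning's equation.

20.8 m³/s

A = (b + z·y)·y = (3.98 + 0.9×2.30)×2.30 = 13.92 m²
P = b + 2y√(1+z²) = 3.98 + 2×2.30×√(1+0.9²) = 10.17 m
R = A/P = 13.92/10.17 = 1.368 m
Q = (1/n)·A·R^(2/3)·S^(1/2) = (1/0.034) × 13.92 × 1.368^(2/3) × 0.0017^(1/2) = 20.80 m³/s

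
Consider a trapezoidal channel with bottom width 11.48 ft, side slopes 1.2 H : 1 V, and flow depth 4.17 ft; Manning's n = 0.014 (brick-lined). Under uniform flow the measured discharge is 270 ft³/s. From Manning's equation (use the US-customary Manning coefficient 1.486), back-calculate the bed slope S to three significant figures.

0.000346

A = (b + z·y)·y = (11.48 + 1.2×4.17)×4.17 = 68.74 ft²
P = b + 2y√(1+z²) = 11.48 + 2×4.17×√(1+1.2²) = 24.51 ft
R = A/P = 68.74/24.51 = 2.805 ft
S = (Q·n / (1.486·A·R^(2/3)))² = (270×0.014 / (1.486×68.74×1.989))² = 0.0003462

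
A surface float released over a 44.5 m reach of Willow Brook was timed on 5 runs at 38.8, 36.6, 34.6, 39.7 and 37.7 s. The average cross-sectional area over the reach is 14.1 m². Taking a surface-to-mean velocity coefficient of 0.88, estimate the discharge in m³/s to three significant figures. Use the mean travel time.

14.7 m³/s

t̄ = (38.8 + 36.6 + 34.6 + 39.7 + 37.7) / 5 = 37.48 s
v_surface = L / t̄ = 44.5 / 37.48 = 1.187 m/s
v_mean = 0.88 × 1.187 = 1.045 m/s
Q = A × v_mean = 14.1 × 1.045 = 14.73 m³/s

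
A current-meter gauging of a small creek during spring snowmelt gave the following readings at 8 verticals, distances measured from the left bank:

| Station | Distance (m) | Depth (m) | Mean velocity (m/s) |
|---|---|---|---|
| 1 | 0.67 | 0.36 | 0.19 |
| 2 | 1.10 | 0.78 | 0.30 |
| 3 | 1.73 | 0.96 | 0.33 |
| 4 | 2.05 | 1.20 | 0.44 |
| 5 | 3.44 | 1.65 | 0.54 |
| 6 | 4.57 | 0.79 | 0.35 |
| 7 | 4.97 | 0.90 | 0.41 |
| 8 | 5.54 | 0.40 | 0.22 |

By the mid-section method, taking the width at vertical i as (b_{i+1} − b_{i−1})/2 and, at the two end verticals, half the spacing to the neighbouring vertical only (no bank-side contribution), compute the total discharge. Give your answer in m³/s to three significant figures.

w_1 = (1.10 − 0.67)/2 = 0.215 m; q_1 = 0.19 × 0.36 × 0.215 = 0.01471 m³/s
w_2 = (1.73 − 0.67)/2 = 0.53 m; q_2 = 0.30 × 0.78 × 0.53 = 0.1240 m³/s
w_3 = (2.05 − 1.10)/2 = 0.475 m; q_3 = 0.33 × 0.96 × 0.475 = 0.1505 m³/s
w_4 = (3.44 − 1.73)/2 = 0.855 m; q_4 = 0.44 × 1.20 × 0.855 = 0.4514 m³/s
w_5 = (4.57 − 2.05)/2 = 1.26 m; q_5 = 0.54 × 1.65 × 1.26 = 1.123 m³/s
w_6 = (4.97 − 3.44)/2 = 0.765 m; q_6 = 0.35 × 0.79 × 0.765 = 0.2115 m³/s
w_7 = (5.54 − 4.57)/2 = 0.485 m; q_7 = 0.41 × 0.90 × 0.485 = 0.1790 m³/s
w_8 = (5.54 − 4.97)/2 = 0.285 m; q_8 = 0.22 × 0.40 × 0.285 = 0.02508 m³/s
Q = Σ qᵢ = 2.279 m³/s

2.28 m³/s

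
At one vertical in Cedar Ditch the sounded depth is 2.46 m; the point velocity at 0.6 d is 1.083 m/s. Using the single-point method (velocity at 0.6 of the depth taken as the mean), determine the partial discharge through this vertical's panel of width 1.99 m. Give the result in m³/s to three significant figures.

v̄ = v₀.₆ = 1.083 m/s
q = v̄ × d × w = 1.083 × 2.46 × 1.99 = 5.302 m³/s

5.30 m³/s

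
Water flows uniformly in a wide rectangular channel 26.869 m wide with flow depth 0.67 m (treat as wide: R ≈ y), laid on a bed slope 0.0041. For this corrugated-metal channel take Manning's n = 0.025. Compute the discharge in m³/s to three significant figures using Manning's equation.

35.3 m³/s

A = b·y = 26.869 × 0.67 = 18.00 m²
Wide channel: R ≈ y = 0.67 m
Q = (1/n)·A·R^(2/3)·S^(1/2) = (1/0.025) × 18.00 × 0.6700^(2/3) × 0.0041^(1/2) = 35.30 m³/s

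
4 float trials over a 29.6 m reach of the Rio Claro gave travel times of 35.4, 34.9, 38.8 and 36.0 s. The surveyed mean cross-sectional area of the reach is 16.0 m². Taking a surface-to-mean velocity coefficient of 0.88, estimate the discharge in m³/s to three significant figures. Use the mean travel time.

t̄ = (35.4 + 34.9 + 38.8 + 36.0) / 4 = 36.275 s
v_surface = L / t̄ = 29.6 / 36.275 = 0.8160 m/s
v_mean = 0.88 × 0.8160 = 0.7181 m/s
Q = A × v_mean = 16.0 × 0.7181 = 11.49 m³/s

11.5 m³/s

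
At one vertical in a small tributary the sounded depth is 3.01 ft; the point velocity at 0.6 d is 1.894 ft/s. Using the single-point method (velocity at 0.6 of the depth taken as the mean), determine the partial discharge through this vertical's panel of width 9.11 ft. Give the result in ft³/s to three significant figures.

v̄ = v₀.₆ = 1.894 ft/s
q = v̄ × d × w = 1.894 × 3.01 × 9.11 = 51.94 ft³/s

51.9 ft³/s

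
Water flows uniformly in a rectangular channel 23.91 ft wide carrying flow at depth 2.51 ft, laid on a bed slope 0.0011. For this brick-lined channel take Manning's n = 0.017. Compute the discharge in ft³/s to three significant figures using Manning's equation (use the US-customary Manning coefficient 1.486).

283 ft³/s

A = b·y = 23.91 × 2.51 = 60.01 ft²
P = b + 2y = 23.91 + 2×2.51 = 28.93 ft
R = A/P = 60.01/28.93 = 2.074 ft
Q = (1.486/n)·A·R^(2/3)·S^(1/2) = (1.486/0.017) × 60.01 × 2.074^(2/3) × 0.0011^(1/2) = 283.0 ft³/s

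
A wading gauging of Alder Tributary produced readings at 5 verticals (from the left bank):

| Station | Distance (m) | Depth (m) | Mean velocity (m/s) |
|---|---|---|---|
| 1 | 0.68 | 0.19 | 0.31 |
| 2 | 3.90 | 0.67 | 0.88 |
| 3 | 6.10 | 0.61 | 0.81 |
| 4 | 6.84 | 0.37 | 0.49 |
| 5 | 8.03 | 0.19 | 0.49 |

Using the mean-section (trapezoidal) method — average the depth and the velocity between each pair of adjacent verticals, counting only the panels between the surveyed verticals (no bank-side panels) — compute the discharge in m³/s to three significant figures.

2.41 m³/s

Panel 1-2: Δb = 3.22 m, d̄ = (0.19+0.67)/2 = 0.43, v̄ = (0.31+0.88)/2 = 0.595 → q = 3.22×0.43×0.595 = 0.8238 m³/s
Panel 2-3: Δb = 2.2 m, d̄ = (0.67+0.61)/2 = 0.64, v̄ = (0.88+0.81)/2 = 0.845 → q = 2.2×0.64×0.845 = 1.190 m³/s
Panel 3-4: Δb = 0.74 m, d̄ = (0.61+0.37)/2 = 0.49, v̄ = (0.81+0.49)/2 = 0.65 → q = 0.74×0.49×0.65 = 0.2357 m³/s
Panel 4-5: Δb = 1.19 m, d̄ = (0.37+0.19)/2 = 0.28, v̄ = (0.49+0.49)/2 = 0.49 → q = 1.19×0.28×0.49 = 0.1633 m³/s
Q = Σ q = 2.413 m³/s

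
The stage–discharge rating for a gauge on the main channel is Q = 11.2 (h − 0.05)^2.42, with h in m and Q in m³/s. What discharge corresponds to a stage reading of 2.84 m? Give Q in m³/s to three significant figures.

134 m³/s

Q = 11.2 × (2.84 − 0.05)^2.42 = 11.2 × 2.79^2.42 = 134.1 m³/s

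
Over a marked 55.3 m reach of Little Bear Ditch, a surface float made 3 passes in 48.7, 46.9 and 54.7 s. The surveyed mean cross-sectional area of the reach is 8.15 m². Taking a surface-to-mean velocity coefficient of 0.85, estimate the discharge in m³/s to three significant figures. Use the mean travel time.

7.65 m³/s

t̄ = (48.7 + 46.9 + 54.7) / 3 = 50.1 s
v_surface = L / t̄ = 55.3 / 50.1 = 1.104 m/s
v_mean = 0.85 × 1.104 = 0.9382 m/s
Q = A × v_mean = 8.15 × 0.9382 = 7.647 m³/s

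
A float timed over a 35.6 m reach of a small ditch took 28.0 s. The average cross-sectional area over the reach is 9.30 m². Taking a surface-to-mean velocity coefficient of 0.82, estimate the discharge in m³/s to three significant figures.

9.70 m³/s

v_surface = L / t̄ = 35.6 / 28 = 1.271 m/s
v_mean = 0.82 × 1.271 = 1.043 m/s
Q = A × v_mean = 9.30 × 1.043 = 9.696 m³/s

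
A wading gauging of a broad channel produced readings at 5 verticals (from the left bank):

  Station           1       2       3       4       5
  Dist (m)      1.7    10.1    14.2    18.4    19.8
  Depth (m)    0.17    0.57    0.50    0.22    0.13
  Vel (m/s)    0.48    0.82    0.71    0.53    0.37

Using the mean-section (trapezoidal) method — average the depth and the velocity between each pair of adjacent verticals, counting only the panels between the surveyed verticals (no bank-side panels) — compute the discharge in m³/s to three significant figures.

Panel 1-2: Δb = 8.4 m, d̄ = (0.17+0.57)/2 = 0.37, v̄ = (0.48+0.82)/2 = 0.65 → q = 8.4×0.37×0.65 = 2.020 m³/s
Panel 2-3: Δb = 4.1 m, d̄ = (0.57+0.50)/2 = 0.535, v̄ = (0.82+0.71)/2 = 0.765 → q = 4.1×0.535×0.765 = 1.678 m³/s
Panel 3-4: Δb = 4.2 m, d̄ = (0.50+0.22)/2 = 0.36, v̄ = (0.71+0.53)/2 = 0.62 → q = 4.2×0.36×0.62 = 0.9374 m³/s
Panel 4-5: Δb = 1.4 m, d̄ = (0.22+0.13)/2 = 0.175, v̄ = (0.53+0.37)/2 = 0.45 → q = 1.4×0.175×0.45 = 0.1103 m³/s
Q = Σ q = 4.746 m³/s

4.75 m³/s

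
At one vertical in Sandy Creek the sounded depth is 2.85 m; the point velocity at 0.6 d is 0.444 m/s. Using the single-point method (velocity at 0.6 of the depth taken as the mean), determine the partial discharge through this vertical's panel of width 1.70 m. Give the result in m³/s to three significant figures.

2.15 m³/s

v̄ = v₀.₆ = 0.444 m/s
q = v̄ × d × w = 0.4440 × 2.85 × 1.70 = 2.151 m³/s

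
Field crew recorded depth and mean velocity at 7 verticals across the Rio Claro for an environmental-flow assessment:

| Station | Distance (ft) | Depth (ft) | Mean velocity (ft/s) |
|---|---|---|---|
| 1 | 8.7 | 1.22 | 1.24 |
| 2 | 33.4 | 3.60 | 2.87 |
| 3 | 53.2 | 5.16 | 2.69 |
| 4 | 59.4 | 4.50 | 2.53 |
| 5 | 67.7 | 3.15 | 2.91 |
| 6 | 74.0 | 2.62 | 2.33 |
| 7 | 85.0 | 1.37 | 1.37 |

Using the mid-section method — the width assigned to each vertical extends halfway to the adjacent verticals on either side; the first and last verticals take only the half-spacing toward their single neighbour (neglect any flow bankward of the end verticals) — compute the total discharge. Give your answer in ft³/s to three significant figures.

w_1 = (33.4 − 8.7)/2 = 12.35 ft; q_1 = 1.24 × 1.22 × 12.35 = 18.68 ft³/s
w_2 = (53.2 − 8.7)/2 = 22.25 ft; q_2 = 2.87 × 3.60 × 22.25 = 229.9 ft³/s
w_3 = (59.4 − 33.4)/2 = 13 ft; q_3 = 2.69 × 5.16 × 13 = 180.4 ft³/s
w_4 = (67.7 − 53.2)/2 = 7.25 ft; q_4 = 2.53 × 4.50 × 7.25 = 82.54 ft³/s
w_5 = (74.0 − 59.4)/2 = 7.3 ft; q_5 = 2.91 × 3.15 × 7.3 = 66.92 ft³/s
w_6 = (85.0 − 67.7)/2 = 8.65 ft; q_6 = 2.33 × 2.62 × 8.65 = 52.80 ft³/s
w_7 = (85.0 − 74.0)/2 = 5.5 ft; q_7 = 1.37 × 1.37 × 5.5 = 10.32 ft³/s
Q = Σ qᵢ = 641.6 ft³/s

642 ft³/s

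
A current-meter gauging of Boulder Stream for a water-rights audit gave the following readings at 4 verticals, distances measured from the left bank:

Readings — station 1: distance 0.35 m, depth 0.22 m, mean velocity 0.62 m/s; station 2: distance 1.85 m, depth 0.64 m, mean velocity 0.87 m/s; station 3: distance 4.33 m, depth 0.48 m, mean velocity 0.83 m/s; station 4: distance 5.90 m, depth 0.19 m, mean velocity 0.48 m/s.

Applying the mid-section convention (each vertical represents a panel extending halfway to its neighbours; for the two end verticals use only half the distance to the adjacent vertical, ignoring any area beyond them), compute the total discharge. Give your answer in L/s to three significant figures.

2090 L/s

w_1 = (1.85 − 0.35)/2 = 0.75 m; q_1 = 0.62 × 0.22 × 0.75 = 0.1023 m³/s
w_2 = (4.33 − 0.35)/2 = 1.99 m; q_2 = 0.87 × 0.64 × 1.99 = 1.108 m³/s
w_3 = (5.90 − 1.85)/2 = 2.025 m; q_3 = 0.83 × 0.48 × 2.025 = 0.8068 m³/s
w_4 = (5.90 − 4.33)/2 = 0.785 m; q_4 = 0.48 × 0.19 × 0.785 = 0.07159 m³/s
Q = Σ qᵢ = 2.089 m³/s
= 2.089 × 1000 = 2089 L/s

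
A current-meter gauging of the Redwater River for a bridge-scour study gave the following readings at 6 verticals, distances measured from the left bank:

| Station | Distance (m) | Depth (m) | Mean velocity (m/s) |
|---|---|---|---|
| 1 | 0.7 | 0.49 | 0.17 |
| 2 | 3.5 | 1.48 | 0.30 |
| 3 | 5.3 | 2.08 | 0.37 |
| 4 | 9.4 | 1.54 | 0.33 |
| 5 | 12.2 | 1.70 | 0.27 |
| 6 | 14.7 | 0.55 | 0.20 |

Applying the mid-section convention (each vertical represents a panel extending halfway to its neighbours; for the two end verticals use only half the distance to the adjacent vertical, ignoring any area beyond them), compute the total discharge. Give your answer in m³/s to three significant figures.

w_1 = (3.5 − 0.7)/2 = 1.4 m; q_1 = 0.17 × 0.49 × 1.4 = 0.1166 m³/s
w_2 = (5.3 − 0.7)/2 = 2.3 m; q_2 = 0.30 × 1.48 × 2.3 = 1.021 m³/s
w_3 = (9.4 − 3.5)/2 = 2.95 m; q_3 = 0.37 × 2.08 × 2.95 = 2.270 m³/s
w_4 = (12.2 − 5.3)/2 = 3.45 m; q_4 = 0.33 × 1.54 × 3.45 = 1.753 m³/s
w_5 = (14.7 − 9.4)/2 = 2.65 m; q_5 = 0.27 × 1.70 × 2.65 = 1.216 m³/s
w_6 = (14.7 − 12.2)/2 = 1.25 m; q_6 = 0.20 × 0.55 × 1.25 = 0.1375 m³/s
Q = Σ qᵢ = 6.515 m³/s

6.52 m³/s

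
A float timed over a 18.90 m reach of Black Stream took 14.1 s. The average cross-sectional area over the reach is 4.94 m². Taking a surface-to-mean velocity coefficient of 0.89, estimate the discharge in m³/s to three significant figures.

v_surface = L / t̄ = 18.90 / 14.1 = 1.340 m/s
v_mean = 0.89 × 1.340 = 1.193 m/s
Q = A × v_mean = 4.94 × 1.193 = 5.893 m³/s

5.89 m³/s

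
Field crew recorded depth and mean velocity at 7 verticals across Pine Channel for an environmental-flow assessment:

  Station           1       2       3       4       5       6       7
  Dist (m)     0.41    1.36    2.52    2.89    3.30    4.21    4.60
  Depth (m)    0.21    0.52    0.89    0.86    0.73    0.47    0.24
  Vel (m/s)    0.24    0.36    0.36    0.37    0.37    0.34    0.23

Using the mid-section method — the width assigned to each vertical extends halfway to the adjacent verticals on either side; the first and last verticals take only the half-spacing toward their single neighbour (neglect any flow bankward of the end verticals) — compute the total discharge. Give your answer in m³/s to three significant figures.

0.884 m³/s

w_1 = (1.36 − 0.41)/2 = 0.475 m; q_1 = 0.24 × 0.21 × 0.475 = 0.02394 m³/s
w_2 = (2.52 − 0.41)/2 = 1.055 m; q_2 = 0.36 × 0.52 × 1.055 = 0.1975 m³/s
w_3 = (2.89 − 1.36)/2 = 0.765 m; q_3 = 0.36 × 0.89 × 0.765 = 0.2451 m³/s
w_4 = (3.30 − 2.52)/2 = 0.39 m; q_4 = 0.37 × 0.86 × 0.39 = 0.1241 m³/s
w_5 = (4.21 − 2.89)/2 = 0.66 m; q_5 = 0.37 × 0.73 × 0.66 = 0.1783 m³/s
w_6 = (4.60 − 3.30)/2 = 0.65 m; q_6 = 0.34 × 0.47 × 0.65 = 0.1039 m³/s
w_7 = (4.60 − 4.21)/2 = 0.195 m; q_7 = 0.23 × 0.24 × 0.195 = 0.01076 m³/s
Q = Σ qᵢ = 0.8835 m³/s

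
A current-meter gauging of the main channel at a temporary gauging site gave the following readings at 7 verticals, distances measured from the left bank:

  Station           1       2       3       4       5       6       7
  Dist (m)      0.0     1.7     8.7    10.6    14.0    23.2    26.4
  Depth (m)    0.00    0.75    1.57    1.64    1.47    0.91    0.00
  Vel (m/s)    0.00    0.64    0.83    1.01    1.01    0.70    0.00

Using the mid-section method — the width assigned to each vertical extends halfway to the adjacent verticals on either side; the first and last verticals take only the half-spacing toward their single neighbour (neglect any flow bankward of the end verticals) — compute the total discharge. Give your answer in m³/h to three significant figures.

w_2 = (8.7 − 0.0)/2 = 4.35 m; q_2 = 0.64 × 0.75 × 4.35 = 2.088 m³/s
w_3 = (10.6 − 1.7)/2 = 4.45 m; q_3 = 0.83 × 1.57 × 4.45 = 5.799 m³/s
w_4 = (14.0 − 8.7)/2 = 2.65 m; q_4 = 1.01 × 1.64 × 2.65 = 4.389 m³/s
w_5 = (23.2 − 10.6)/2 = 6.3 m; q_5 = 1.01 × 1.47 × 6.3 = 9.354 m³/s
w_6 = (26.4 − 14.0)/2 = 6.2 m; q_6 = 0.70 × 0.91 × 6.2 = 3.949 m³/s
Stations 1, 7 contribute zero (depth or velocity is 0).
Q = Σ qᵢ = 25.58 m³/s
= 25.58 × 3600 = 92090 m³/h

92100 m³/h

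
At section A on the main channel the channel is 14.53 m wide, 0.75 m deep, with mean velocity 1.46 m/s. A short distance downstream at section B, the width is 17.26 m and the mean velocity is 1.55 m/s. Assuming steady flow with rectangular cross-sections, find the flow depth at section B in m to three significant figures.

Q = A₁V₁ = (14.53×0.75) × 1.46 = 15.91 m³/s
d₂ = Q/(b₂ V₂) = 15.91/(17.26×1.55) = 0.5947 m

0.595 m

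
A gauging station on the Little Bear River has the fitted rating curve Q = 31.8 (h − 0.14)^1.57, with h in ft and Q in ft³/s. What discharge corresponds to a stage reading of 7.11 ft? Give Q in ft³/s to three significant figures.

670 ft³/s

Q = 31.8 × (7.11 − 0.14)^1.57 = 31.8 × 6.97^1.57 = 670.4 ft³/s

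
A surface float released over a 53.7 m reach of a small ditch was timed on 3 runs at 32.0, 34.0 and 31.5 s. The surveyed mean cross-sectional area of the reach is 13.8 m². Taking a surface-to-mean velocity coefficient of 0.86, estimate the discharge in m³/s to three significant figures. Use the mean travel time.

19.6 m³/s

t̄ = (32.0 + 34.0 + 31.5) / 3 = 32.5 s
v_surface = L / t̄ = 53.7 / 32.5 = 1.652 m/s
v_mean = 0.86 × 1.652 = 1.421 m/s
Q = A × v_mean = 13.8 × 1.421 = 19.61 m³/s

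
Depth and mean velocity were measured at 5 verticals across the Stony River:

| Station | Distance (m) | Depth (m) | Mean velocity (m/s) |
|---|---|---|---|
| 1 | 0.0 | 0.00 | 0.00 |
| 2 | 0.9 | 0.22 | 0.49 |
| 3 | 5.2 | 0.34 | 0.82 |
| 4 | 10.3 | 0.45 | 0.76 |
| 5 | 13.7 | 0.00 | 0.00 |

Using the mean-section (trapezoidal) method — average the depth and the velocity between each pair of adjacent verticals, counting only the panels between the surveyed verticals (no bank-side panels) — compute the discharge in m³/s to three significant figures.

Panel 1-2: Δb = 0.9 m, d̄ = (0.00+0.22)/2 = 0.11, v̄ = (0.00+0.49)/2 = 0.245 → q = 0.9×0.11×0.245 = 0.02426 m³/s
Panel 2-3: Δb = 4.3 m, d̄ = (0.22+0.34)/2 = 0.28, v̄ = (0.49+0.82)/2 = 0.655 → q = 4.3×0.28×0.655 = 0.7886 m³/s
Panel 3-4: Δb = 5.1 m, d̄ = (0.34+0.45)/2 = 0.395, v̄ = (0.82+0.76)/2 = 0.79 → q = 5.1×0.395×0.79 = 1.591 m³/s
Panel 4-5: Δb = 3.4 m, d̄ = (0.45+0.00)/2 = 0.225, v̄ = (0.76+0.00)/2 = 0.38 → q = 3.4×0.225×0.38 = 0.2907 m³/s
Q = Σ q = 2.695 m³/s

2.70 m³/s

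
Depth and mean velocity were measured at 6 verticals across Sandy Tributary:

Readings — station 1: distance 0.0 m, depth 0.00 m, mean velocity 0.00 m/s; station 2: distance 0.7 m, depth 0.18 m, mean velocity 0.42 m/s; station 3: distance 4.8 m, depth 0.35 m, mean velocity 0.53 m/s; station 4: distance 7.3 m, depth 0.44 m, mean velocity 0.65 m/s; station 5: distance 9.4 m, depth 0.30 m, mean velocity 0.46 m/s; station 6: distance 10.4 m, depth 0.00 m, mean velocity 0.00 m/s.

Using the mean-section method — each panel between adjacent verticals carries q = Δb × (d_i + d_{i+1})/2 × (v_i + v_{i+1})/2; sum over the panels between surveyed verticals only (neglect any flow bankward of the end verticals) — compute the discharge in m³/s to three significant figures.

Panel 1-2: Δb = 0.7 m, d̄ = (0.00+0.18)/2 = 0.09, v̄ = (0.00+0.42)/2 = 0.21 → q = 0.7×0.09×0.21 = 0.01323 m³/s
Panel 2-3: Δb = 4.1 m, d̄ = (0.18+0.35)/2 = 0.265, v̄ = (0.42+0.53)/2 = 0.475 → q = 4.1×0.265×0.475 = 0.5161 m³/s
Panel 3-4: Δb = 2.5 m, d̄ = (0.35+0.44)/2 = 0.395, v̄ = (0.53+0.65)/2 = 0.59 → q = 2.5×0.395×0.59 = 0.5826 m³/s
Panel 4-5: Δb = 2.1 m, d̄ = (0.44+0.30)/2 = 0.37, v̄ = (0.65+0.46)/2 = 0.555 → q = 2.1×0.37×0.555 = 0.4312 m³/s
Panel 5-6: Δb = 1 m, d̄ = (0.30+0.00)/2 = 0.15, v̄ = (0.46+0.00)/2 = 0.23 → q = 1×0.15×0.23 = 0.03450 m³/s
Q = Σ q = 1.578 m³/s

1.58 m³/s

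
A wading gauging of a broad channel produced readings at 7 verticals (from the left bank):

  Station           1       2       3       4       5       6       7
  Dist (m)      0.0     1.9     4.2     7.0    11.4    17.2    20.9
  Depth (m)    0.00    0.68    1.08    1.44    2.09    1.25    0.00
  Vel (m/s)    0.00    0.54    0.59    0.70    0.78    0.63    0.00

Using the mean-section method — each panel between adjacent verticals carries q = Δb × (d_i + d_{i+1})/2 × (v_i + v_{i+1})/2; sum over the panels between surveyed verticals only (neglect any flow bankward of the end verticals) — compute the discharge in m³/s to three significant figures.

Panel 1-2: Δb = 1.9 m, d̄ = (0.00+0.68)/2 = 0.34, v̄ = (0.00+0.54)/2 = 0.27 → q = 1.9×0.34×0.27 = 0.1744 m³/s
Panel 2-3: Δb = 2.3 m, d̄ = (0.68+1.08)/2 = 0.88, v̄ = (0.54+0.59)/2 = 0.565 → q = 2.3×0.88×0.565 = 1.144 m³/s
Panel 3-4: Δb = 2.8 m, d̄ = (1.08+1.44)/2 = 1.26, v̄ = (0.59+0.70)/2 = 0.645 → q = 2.8×1.26×0.645 = 2.276 m³/s
Panel 4-5: Δb = 4.4 m, d̄ = (1.44+2.09)/2 = 1.765, v̄ = (0.70+0.78)/2 = 0.74 → q = 4.4×1.765×0.74 = 5.747 m³/s
Panel 5-6: Δb = 5.8 m, d̄ = (2.09+1.25)/2 = 1.67, v̄ = (0.78+0.63)/2 = 0.705 → q = 5.8×1.67×0.705 = 6.829 m³/s
Panel 6-7: Δb = 3.7 m, d̄ = (1.25+0.00)/2 = 0.625, v̄ = (0.63+0.00)/2 = 0.315 → q = 3.7×0.625×0.315 = 0.7284 m³/s
Q = Σ q = 16.90 m³/s

16.9 m³/s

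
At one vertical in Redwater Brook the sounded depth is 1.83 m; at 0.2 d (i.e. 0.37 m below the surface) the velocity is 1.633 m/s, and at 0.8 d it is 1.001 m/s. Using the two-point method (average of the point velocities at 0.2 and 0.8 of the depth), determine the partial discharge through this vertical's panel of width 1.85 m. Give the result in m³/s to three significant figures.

v̄ = (1.633 + 1.001) / 2 = 1.317 m/s
q = v̄ × d × w = 1.317 × 1.83 × 1.85 = 4.459 m³/s

4.46 m³/s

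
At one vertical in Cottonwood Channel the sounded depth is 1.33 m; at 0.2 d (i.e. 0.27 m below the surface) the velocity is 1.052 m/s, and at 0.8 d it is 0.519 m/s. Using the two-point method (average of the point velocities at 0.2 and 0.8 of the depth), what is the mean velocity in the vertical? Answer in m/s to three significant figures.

v̄ = (1.052 + 0.519) / 2 = 0.7855 m/s

0.786 m/s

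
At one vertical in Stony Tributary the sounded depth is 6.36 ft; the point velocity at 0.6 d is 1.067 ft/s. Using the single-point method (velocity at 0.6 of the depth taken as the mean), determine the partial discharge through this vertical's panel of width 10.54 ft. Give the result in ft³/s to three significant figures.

v̄ = v₀.₆ = 1.067 ft/s
q = v̄ × d × w = 1.067 × 6.36 × 10.54 = 71.53 ft³/s

71.5 ft³/s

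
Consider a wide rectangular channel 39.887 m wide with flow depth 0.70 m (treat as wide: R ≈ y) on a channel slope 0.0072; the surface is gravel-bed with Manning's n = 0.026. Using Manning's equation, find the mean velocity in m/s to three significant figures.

A = b·y = 39.887 × 0.70 = 27.92 m²
Wide channel: R ≈ y = 0.70 m
Q = (1/n)·A·R^(2/3)·S^(1/2) = (1/0.026) × 27.92 × 0.7000^(2/3) × 0.0072^(1/2) = 71.84 m³/s
V = Q/A = 71.84/27.92 = 2.573 m/s

2.57 m/s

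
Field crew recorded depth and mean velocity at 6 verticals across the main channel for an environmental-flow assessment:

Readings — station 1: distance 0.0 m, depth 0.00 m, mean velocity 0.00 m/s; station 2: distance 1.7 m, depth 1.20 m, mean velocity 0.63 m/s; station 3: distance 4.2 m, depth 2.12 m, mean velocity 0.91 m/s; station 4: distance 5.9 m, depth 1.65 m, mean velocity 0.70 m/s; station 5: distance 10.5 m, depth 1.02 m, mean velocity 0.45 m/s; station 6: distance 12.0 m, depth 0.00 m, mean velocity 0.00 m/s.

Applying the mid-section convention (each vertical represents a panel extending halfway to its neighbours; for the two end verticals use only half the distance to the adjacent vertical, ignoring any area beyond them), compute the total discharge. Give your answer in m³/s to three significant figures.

10.7 m³/s

w_2 = (4.2 − 0.0)/2 = 2.1 m; q_2 = 0.63 × 1.20 × 2.1 = 1.588 m³/s
w_3 = (5.9 − 1.7)/2 = 2.1 m; q_3 = 0.91 × 2.12 × 2.1 = 4.051 m³/s
w_4 = (10.5 − 4.2)/2 = 3.15 m; q_4 = 0.70 × 1.65 × 3.15 = 3.638 m³/s
w_5 = (12.0 − 5.9)/2 = 3.05 m; q_5 = 0.45 × 1.02 × 3.05 = 1.400 m³/s
Stations 1, 6 contribute zero (depth or velocity is 0).
Q = Σ qᵢ = 10.68 m³/s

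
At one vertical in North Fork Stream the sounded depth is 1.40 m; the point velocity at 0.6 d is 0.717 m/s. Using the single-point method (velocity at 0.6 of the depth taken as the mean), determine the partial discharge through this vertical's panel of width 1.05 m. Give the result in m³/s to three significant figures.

v̄ = v₀.₆ = 0.717 m/s
q = v̄ × d × w = 0.7170 × 1.40 × 1.05 = 1.054 m³/s

1.05 m³/s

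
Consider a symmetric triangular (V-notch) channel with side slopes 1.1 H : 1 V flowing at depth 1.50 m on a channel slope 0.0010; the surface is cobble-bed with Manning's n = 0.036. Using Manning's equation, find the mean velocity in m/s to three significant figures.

A = z·y² = 1.1×1.50² = 2.475 m²
P = 2y√(1+z²) = 2×1.50×√(1+1.1²) = 4.460 m
R = A/P = 2.475/4.460 = 0.5550 m
Q = (1/n)·A·R^(2/3)·S^(1/2) = (1/0.036) × 2.475 × 0.5550^(2/3) × 0.0010^(1/2) = 1.468 m³/s
V = Q/A = 1.468/2.475 = 0.5932 m/s

0.593 m/s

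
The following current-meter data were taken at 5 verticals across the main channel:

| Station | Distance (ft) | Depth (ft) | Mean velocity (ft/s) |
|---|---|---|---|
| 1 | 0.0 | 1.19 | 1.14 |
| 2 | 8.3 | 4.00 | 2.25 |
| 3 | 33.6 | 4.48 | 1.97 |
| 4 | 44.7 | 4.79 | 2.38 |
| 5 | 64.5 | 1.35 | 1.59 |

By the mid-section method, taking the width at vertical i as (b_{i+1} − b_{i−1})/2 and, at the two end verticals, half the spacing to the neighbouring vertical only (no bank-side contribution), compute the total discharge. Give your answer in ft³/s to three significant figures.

515 ft³/s

w_1 = (8.3 − 0.0)/2 = 4.15 ft; q_1 = 1.14 × 1.19 × 4.15 = 5.630 ft³/s
w_2 = (33.6 − 0.0)/2 = 16.8 ft; q_2 = 2.25 × 4.00 × 16.8 = 151.2 ft³/s
w_3 = (44.7 − 8.3)/2 = 18.2 ft; q_3 = 1.97 × 4.48 × 18.2 = 160.6 ft³/s
w_4 = (64.5 − 33.6)/2 = 15.45 ft; q_4 = 2.38 × 4.79 × 15.45 = 176.1 ft³/s
w_5 = (64.5 − 44.7)/2 = 9.9 ft; q_5 = 1.59 × 1.35 × 9.9 = 21.25 ft³/s
Q = Σ qᵢ = 514.8 ft³/s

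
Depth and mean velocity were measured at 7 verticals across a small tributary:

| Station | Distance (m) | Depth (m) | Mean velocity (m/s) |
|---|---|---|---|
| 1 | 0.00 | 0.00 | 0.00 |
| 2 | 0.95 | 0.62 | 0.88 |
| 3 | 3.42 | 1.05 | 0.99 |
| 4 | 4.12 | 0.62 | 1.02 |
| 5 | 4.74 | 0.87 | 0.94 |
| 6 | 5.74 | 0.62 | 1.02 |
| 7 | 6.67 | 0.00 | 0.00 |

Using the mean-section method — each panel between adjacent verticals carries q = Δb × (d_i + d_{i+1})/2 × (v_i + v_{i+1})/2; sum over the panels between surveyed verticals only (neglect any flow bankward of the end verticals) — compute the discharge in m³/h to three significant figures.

Panel 1-2: Δb = 0.95 m, d̄ = (0.00+0.62)/2 = 0.31, v̄ = (0.00+0.88)/2 = 0.44 → q = 0.95×0.31×0.44 = 0.1296 m³/s
Panel 2-3: Δb = 2.47 m, d̄ = (0.62+1.05)/2 = 0.835, v̄ = (0.88+0.99)/2 = 0.935 → q = 2.47×0.835×0.935 = 1.928 m³/s
Panel 3-4: Δb = 0.7 m, d̄ = (1.05+0.62)/2 = 0.835, v̄ = (0.99+1.02)/2 = 1.005 → q = 0.7×0.835×1.005 = 0.5874 m³/s
Panel 4-5: Δb = 0.62 m, d̄ = (0.62+0.87)/2 = 0.745, v̄ = (1.02+0.94)/2 = 0.98 → q = 0.62×0.745×0.98 = 0.4527 m³/s
Panel 5-6: Δb = 1 m, d̄ = (0.87+0.62)/2 = 0.745, v̄ = (0.94+1.02)/2 = 0.98 → q = 1×0.745×0.98 = 0.7301 m³/s
Panel 6-7: Δb = 0.93 m, d̄ = (0.62+0.00)/2 = 0.31, v̄ = (1.02+0.00)/2 = 0.51 → q = 0.93×0.31×0.51 = 0.1470 m³/s
Q = Σ q = 3.975 m³/s
= 3.975 × 3600 = 14310 m³/h

14300 m³/h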